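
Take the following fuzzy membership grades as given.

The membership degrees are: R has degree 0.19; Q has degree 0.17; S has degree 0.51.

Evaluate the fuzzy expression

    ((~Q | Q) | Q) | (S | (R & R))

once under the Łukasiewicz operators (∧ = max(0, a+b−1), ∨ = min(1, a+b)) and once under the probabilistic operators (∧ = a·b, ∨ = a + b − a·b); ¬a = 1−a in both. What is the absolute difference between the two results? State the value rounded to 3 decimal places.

0.055

Under Łukasiewicz:
  ~Q = 1 − 0.17 = 0.83
  ~Q | Q = min(1, a+b) on (0.83, 0.17) = 1.00
  (~Q | Q) | Q = min(1, a+b) on (1.00, 0.17) = 1.00
  R & R = max(0, a+b−1) on (0.19, 0.19) = 0.00
  S | (R & R) = min(1, a+b) on (0.51, 0.00) = 0.51
  ((~Q | Q) | Q) | (S | (R & R)) = min(1, a+b) on (1.00, 0.51) = 1.00
  → value = 1.0000
Under probabilistic:
  ~Q = 1 − 0.1700 = 0.8300
  ~Q | Q = a + b − a·b on (0.8300, 0.1700) = 0.8589
  (~Q | Q) | Q = a + b − a·b on (0.8589, 0.1700) = 0.8829
  R & R = a·b on (0.1900, 0.1900) = 0.0361
  S | (R & R) = a + b − a·b on (0.5100, 0.0361) = 0.5277
  ((~Q | Q) | Q) | (S | (R & R)) = a + b − a·b on (0.8829, 0.5277) = 0.9447
  → value = 0.9447
|1.0000 − 0.9447| = 0.055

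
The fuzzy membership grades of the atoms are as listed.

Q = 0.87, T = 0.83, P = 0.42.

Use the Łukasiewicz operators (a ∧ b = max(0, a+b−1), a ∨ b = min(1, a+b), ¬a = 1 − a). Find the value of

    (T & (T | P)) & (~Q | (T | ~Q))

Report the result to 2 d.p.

T | P = min(1, a+b) on (0.83, 0.42) = 1.00
T & (T | P) = max(0, a+b−1) on (0.83, 1.00) = 0.83
~Q = 1 − 0.87 = 0.13
~Q = 1 − 0.87 = 0.13
T | ~Q = min(1, a+b) on (0.83, 0.13) = 0.96
~Q | (T | ~Q) = min(1, a+b) on (0.13, 0.96) = 1.00
(T & (T | P)) & (~Q | (T | ~Q)) = max(0, a+b−1) on (0.83, 1.00) = 0.83

0.83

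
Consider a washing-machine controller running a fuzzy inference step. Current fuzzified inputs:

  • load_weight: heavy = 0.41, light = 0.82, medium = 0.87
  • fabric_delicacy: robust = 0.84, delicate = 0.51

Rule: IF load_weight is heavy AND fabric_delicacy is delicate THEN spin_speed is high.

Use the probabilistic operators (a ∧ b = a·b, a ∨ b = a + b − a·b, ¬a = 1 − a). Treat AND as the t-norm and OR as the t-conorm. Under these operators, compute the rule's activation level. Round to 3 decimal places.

0.209

firing strength: heavy=0.41, delicate=0.51; AND[a·b] → w = 0.2091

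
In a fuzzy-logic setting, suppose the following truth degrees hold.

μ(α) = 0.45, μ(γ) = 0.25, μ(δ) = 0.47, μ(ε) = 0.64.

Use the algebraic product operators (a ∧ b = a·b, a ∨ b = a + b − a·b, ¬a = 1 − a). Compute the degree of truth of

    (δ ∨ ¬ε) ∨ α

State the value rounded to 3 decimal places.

¬ε = 1 − 0.6400 = 0.3600
δ ∨ ¬ε = a + b − a·b on (0.4700, 0.3600) = 0.6608
(δ ∨ ¬ε) ∨ α = a + b − a·b on (0.6608, 0.4500) = 0.8134

0.813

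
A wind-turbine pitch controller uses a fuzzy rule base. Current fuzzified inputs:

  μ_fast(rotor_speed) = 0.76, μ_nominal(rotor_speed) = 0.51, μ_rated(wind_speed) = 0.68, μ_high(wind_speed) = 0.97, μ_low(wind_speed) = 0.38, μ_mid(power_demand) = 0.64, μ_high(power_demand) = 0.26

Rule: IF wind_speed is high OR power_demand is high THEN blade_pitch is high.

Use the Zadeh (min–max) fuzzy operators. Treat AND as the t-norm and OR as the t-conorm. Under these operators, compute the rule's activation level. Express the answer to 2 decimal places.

0.97

firing strength: high=0.97, high=0.26; OR[max(a, b)] → w = 0.97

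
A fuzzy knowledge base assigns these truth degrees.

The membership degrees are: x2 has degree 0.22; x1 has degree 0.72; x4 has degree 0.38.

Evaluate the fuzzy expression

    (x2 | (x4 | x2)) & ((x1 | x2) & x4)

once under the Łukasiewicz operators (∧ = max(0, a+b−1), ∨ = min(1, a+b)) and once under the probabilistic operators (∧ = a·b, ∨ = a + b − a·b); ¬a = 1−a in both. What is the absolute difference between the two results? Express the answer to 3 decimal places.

Under Łukasiewicz:
  x4 | x2 = min(1, a+b) on (0.38, 0.22) = 0.60
  x2 | (x4 | x2) = min(1, a+b) on (0.22, 0.60) = 0.82
  x1 | x2 = min(1, a+b) on (0.72, 0.22) = 0.94
  (x1 | x2) & x4 = max(0, a+b−1) on (0.94, 0.38) = 0.32
  (x2 | (x4 | x2)) & ((x1 | x2) & x4) = max(0, a+b−1) on (0.82, 0.32) = 0.14
  → value = 0.1400
Under probabilistic:
  x4 | x2 = a + b − a·b on (0.3800, 0.2200) = 0.5164
  x2 | (x4 | x2) = a + b − a·b on (0.2200, 0.5164) = 0.6228
  x1 | x2 = a + b − a·b on (0.7200, 0.2200) = 0.7816
  (x1 | x2) & x4 = a·b on (0.7816, 0.3800) = 0.2970
  (x2 | (x4 | x2)) & ((x1 | x2) & x4) = a·b on (0.6228, 0.2970) = 0.1850
  → value = 0.1850
|0.1400 − 0.1850| = 0.045

0.045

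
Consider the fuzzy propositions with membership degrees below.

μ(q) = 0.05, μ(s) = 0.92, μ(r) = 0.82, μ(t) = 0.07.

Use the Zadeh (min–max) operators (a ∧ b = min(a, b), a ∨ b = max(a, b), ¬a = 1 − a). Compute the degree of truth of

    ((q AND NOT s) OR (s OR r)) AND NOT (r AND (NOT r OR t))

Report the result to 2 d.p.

0.82

NOT s = 1 − 0.92 = 0.08
q AND NOT s = min(a, b) on (0.05, 0.08) = 0.05
s OR r = max(a, b) on (0.92, 0.82) = 0.92
(q AND NOT s) OR (s OR r) = max(a, b) on (0.05, 0.92) = 0.92
NOT r = 1 − 0.82 = 0.18
NOT r OR t = max(a, b) on (0.18, 0.07) = 0.18
r AND (NOT r OR t) = min(a, b) on (0.82, 0.18) = 0.18
NOT (r AND (NOT r OR t)) = 1 − 0.18 = 0.82
((q AND NOT s) OR (s OR r)) AND NOT (r AND (NOT r OR t)) = min(a, b) on (0.92, 0.82) = 0.82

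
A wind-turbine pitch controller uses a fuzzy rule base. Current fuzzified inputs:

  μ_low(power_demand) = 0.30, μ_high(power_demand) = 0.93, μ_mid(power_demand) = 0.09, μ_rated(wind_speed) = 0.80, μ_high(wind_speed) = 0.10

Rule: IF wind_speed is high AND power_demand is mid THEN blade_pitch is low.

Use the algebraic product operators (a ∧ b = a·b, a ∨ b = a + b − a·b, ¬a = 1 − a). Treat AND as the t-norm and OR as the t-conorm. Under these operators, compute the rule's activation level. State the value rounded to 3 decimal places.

firing strength: high=0.10, mid=0.09; AND[a·b] → w = 0.0090

0.009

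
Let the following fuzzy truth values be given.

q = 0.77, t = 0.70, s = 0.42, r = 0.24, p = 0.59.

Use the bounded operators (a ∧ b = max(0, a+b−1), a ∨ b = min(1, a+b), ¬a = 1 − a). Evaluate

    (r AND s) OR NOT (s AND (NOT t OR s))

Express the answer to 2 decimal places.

0.86

r AND s = max(0, a+b−1) on (0.24, 0.42) = 0.00
NOT t = 1 − 0.70 = 0.30
NOT t OR s = min(1, a+b) on (0.30, 0.42) = 0.72
s AND (NOT t OR s) = max(0, a+b−1) on (0.42, 0.72) = 0.14
NOT (s AND (NOT t OR s)) = 1 − 0.14 = 0.86
(r AND s) OR NOT (s AND (NOT t OR s)) = min(1, a+b) on (0.00, 0.86) = 0.86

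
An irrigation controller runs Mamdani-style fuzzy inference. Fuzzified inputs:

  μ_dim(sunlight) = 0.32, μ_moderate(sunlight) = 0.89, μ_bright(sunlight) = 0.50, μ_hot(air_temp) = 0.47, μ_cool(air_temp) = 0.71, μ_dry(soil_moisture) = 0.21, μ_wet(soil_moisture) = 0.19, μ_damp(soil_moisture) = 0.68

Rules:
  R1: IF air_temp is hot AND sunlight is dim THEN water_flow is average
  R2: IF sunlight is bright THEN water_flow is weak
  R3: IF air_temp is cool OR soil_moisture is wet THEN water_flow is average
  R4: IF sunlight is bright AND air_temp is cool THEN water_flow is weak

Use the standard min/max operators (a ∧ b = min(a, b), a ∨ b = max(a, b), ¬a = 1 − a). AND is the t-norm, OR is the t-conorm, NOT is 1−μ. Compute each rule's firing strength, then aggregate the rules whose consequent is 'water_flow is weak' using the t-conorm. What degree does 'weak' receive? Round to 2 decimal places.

0.50

R1: hot=0.47, dim=0.32; AND[min(a, b)] → w = 0.32
R2: bright=0.50 → w = 0.50
R3: cool=0.71, wet=0.19; OR[max(a, b)] → w = 0.71
R4: bright=0.50, cool=0.71; AND[min(a, b)] → w = 0.50
Rules with consequent 'weak': {R2, R4} → strengths 0.50, 0.50
Aggregate via t-conorm [max(a, b)]: 0.50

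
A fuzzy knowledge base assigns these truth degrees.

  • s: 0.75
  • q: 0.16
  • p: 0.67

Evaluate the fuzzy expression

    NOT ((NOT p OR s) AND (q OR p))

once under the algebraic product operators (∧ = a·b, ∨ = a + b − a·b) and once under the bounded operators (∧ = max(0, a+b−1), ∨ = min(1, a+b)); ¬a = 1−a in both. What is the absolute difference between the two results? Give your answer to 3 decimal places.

0.228

Under algebraic product:
  NOT p = 1 − 0.6700 = 0.3300
  NOT p OR s = a + b − a·b on (0.3300, 0.7500) = 0.8325
  q OR p = a + b − a·b on (0.1600, 0.6700) = 0.7228
  (NOT p OR s) AND (q OR p) = a·b on (0.8325, 0.7228) = 0.6017
  NOT ((NOT p OR s) AND (q OR p)) = 1 − 0.6017 = 0.3983
  → value = 0.3983
Under bounded:
  NOT p = 1 − 0.67 = 0.33
  NOT p OR s = min(1, a+b) on (0.33, 0.75) = 1.00
  q OR p = min(1, a+b) on (0.16, 0.67) = 0.83
  (NOT p OR s) AND (q OR p) = max(0, a+b−1) on (1.00, 0.83) = 0.83
  NOT ((NOT p OR s) AND (q OR p)) = 1 − 0.83 = 0.17
  → value = 0.1700
|0.3983 − 0.1700| = 0.228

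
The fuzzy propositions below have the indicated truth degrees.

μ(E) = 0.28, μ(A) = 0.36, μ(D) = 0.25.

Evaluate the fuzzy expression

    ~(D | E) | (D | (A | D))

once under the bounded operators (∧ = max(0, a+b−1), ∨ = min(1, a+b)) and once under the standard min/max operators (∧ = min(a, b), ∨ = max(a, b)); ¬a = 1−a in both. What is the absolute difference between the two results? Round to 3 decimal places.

0.280

Under bounded:
  D | E = min(1, a+b) on (0.25, 0.28) = 0.53
  ~(D | E) = 1 − 0.53 = 0.47
  A | D = min(1, a+b) on (0.36, 0.25) = 0.61
  D | (A | D) = min(1, a+b) on (0.25, 0.61) = 0.86
  ~(D | E) | (D | (A | D)) = min(1, a+b) on (0.47, 0.86) = 1.00
  → value = 1.0000
Under standard min/max:
  D | E = max(a, b) on (0.25, 0.28) = 0.28
  ~(D | E) = 1 − 0.28 = 0.72
  A | D = max(a, b) on (0.36, 0.25) = 0.36
  D | (A | D) = max(a, b) on (0.25, 0.36) = 0.36
  ~(D | E) | (D | (A | D)) = max(a, b) on (0.72, 0.36) = 0.72
  → value = 0.7200
|1.0000 − 0.7200| = 0.280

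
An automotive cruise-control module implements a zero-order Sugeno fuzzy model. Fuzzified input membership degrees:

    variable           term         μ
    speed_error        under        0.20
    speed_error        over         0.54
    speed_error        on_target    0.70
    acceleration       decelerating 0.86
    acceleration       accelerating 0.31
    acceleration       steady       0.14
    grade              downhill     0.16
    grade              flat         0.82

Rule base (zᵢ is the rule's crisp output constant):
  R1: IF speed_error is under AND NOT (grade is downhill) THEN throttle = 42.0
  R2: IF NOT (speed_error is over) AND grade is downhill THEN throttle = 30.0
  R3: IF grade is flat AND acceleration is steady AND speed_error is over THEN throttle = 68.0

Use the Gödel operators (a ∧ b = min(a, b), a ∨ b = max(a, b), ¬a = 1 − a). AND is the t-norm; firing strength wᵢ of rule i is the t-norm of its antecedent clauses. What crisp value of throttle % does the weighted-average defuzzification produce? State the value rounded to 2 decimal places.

R1 (z=42.0): under=0.20, ¬downhill=1−0.16=0.84; AND[min(a, b)] → w = 0.20
R2 (z=30.0): ¬over=1−0.54=0.46, downhill=0.16; AND[min(a, b)] → w = 0.16
R3 (z=68.0): flat=0.82, steady=0.14, over=0.54; AND[min(a, b)] → w = 0.14
Weighted average = (0.20·42.0 + 0.16·30.0 + 0.14·68.0) / (0.20 + 0.16 + 0.14)
  = 22.7200 / 0.5000 = 45.44

45.44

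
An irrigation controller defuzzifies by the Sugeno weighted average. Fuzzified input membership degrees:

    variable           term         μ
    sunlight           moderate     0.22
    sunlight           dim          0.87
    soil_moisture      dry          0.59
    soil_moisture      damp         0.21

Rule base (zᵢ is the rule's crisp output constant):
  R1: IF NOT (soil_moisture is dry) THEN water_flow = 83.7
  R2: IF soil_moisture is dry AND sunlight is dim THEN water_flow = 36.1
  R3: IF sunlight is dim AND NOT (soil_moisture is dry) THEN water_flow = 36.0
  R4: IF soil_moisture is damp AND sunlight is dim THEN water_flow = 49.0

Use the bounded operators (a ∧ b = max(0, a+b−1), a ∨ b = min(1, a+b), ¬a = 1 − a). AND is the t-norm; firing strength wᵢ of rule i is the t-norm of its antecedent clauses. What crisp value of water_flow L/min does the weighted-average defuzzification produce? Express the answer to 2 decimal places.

52.78

R1 (z=83.7): ¬dry=1−0.59=0.41 → w = 0.41
R2 (z=36.1): dry=0.59, dim=0.87; AND[max(0, a+b−1)] → w = 0.46
R3 (z=36.0): dim=0.87, ¬dry=1−0.59=0.41; AND[max(0, a+b−1)] → w = 0.28
R4 (z=49.0): damp=0.21, dim=0.87; AND[max(0, a+b−1)] → w = 0.08
Weighted average = (0.41·83.7 + 0.46·36.1 + 0.28·36.0 + 0.08·49.0) / (0.41 + 0.46 + 0.28 + 0.08)
  = 64.9230 / 1.2300 = 52.78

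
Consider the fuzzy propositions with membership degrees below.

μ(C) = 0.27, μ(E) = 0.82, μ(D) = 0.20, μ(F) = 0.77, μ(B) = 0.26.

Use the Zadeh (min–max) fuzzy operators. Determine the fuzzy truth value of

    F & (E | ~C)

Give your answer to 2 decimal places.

~C = 1 − 0.27 = 0.73
E | ~C = max(a, b) on (0.82, 0.73) = 0.82
F & (E | ~C) = min(a, b) on (0.77, 0.82) = 0.77

0.77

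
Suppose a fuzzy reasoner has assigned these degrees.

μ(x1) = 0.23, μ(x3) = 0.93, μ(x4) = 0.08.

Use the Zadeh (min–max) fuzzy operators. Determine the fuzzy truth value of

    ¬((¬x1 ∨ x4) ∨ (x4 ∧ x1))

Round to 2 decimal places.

¬x1 = 1 − 0.23 = 0.77
¬x1 ∨ x4 = max(a, b) on (0.77, 0.08) = 0.77
x4 ∧ x1 = min(a, b) on (0.08, 0.23) = 0.08
(¬x1 ∨ x4) ∨ (x4 ∧ x1) = max(a, b) on (0.77, 0.08) = 0.77
¬((¬x1 ∨ x4) ∨ (x4 ∧ x1)) = 1 − 0.77 = 0.23

0.23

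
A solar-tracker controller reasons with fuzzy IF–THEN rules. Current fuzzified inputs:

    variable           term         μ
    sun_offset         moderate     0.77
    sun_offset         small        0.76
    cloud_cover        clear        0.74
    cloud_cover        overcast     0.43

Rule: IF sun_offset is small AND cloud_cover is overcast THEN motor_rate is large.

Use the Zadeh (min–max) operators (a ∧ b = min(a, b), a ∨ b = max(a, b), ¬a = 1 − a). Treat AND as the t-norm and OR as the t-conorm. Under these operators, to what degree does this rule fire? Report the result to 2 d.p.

0.43

firing strength: small=0.76, overcast=0.43; AND[min(a, b)] → w = 0.43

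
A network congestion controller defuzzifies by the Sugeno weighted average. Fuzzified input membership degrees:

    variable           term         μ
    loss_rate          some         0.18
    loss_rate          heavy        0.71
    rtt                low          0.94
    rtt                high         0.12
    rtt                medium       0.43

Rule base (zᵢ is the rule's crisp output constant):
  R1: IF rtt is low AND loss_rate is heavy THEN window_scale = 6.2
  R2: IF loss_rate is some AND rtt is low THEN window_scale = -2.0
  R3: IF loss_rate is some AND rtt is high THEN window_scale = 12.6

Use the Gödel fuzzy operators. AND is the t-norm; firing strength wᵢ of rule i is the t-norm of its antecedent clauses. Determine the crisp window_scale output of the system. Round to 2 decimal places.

R1 (z=6.2): low=0.94, heavy=0.71; AND[min(a, b)] → w = 0.71
R2 (z=-2.0): some=0.18, low=0.94; AND[min(a, b)] → w = 0.18
R3 (z=12.6): some=0.18, high=0.12; AND[min(a, b)] → w = 0.12
Weighted average = (0.71·6.2 + 0.18·-2.0 + 0.12·12.6) / (0.71 + 0.18 + 0.12)
  = 5.5540 / 1.0100 = 5.50

5.50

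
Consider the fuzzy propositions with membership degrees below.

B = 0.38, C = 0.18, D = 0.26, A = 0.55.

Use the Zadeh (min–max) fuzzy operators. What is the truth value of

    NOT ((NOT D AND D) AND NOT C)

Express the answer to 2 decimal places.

NOT D = 1 − 0.26 = 0.74
NOT D AND D = min(a, b) on (0.74, 0.26) = 0.26
NOT C = 1 − 0.18 = 0.82
(NOT D AND D) AND NOT C = min(a, b) on (0.26, 0.82) = 0.26
NOT ((NOT D AND D) AND NOT C) = 1 − 0.26 = 0.74

0.74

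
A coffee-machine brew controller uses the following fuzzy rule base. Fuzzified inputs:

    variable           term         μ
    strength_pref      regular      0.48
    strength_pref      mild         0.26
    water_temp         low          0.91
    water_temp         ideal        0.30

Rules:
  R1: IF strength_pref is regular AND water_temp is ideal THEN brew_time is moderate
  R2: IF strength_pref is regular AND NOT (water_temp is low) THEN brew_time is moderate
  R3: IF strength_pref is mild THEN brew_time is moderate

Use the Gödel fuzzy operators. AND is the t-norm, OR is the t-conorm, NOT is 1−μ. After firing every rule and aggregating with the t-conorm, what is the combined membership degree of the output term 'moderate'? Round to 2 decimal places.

R1: regular=0.48, ideal=0.30; AND[min(a, b)] → w = 0.30
R2: regular=0.48, ¬low=1−0.91=0.09; AND[min(a, b)] → w = 0.09
R3: mild=0.26 → w = 0.26
Rules with consequent 'moderate': {R1, R2, R3} → strengths 0.30, 0.09, 0.26
Aggregate via t-conorm [max(a, b)]: 0.30

0.30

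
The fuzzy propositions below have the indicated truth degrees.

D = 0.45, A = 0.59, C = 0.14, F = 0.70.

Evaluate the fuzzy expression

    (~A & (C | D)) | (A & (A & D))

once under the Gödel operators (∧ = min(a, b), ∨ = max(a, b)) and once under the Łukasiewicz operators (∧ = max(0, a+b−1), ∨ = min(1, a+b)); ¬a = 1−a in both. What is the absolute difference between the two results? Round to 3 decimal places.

0.450

Under Gödel:
  ~A = 1 − 0.59 = 0.41
  C | D = max(a, b) on (0.14, 0.45) = 0.45
  ~A & (C | D) = min(a, b) on (0.41, 0.45) = 0.41
  A & D = min(a, b) on (0.59, 0.45) = 0.45
  A & (A & D) = min(a, b) on (0.59, 0.45) = 0.45
  (~A & (C | D)) | (A & (A & D)) = max(a, b) on (0.41, 0.45) = 0.45
  → value = 0.4500
Under Łukasiewicz:
  ~A = 1 − 0.59 = 0.41
  C | D = min(1, a+b) on (0.14, 0.45) = 0.59
  ~A & (C | D) = max(0, a+b−1) on (0.41, 0.59) = 0.00
  A & D = max(0, a+b−1) on (0.59, 0.45) = 0.04
  A & (A & D) = max(0, a+b−1) on (0.59, 0.04) = 0.00
  (~A & (C | D)) | (A & (A & D)) = min(1, a+b) on (0.00, 0.00) = 0.00
  → value = 0.0000
|0.4500 − 0.0000| = 0.450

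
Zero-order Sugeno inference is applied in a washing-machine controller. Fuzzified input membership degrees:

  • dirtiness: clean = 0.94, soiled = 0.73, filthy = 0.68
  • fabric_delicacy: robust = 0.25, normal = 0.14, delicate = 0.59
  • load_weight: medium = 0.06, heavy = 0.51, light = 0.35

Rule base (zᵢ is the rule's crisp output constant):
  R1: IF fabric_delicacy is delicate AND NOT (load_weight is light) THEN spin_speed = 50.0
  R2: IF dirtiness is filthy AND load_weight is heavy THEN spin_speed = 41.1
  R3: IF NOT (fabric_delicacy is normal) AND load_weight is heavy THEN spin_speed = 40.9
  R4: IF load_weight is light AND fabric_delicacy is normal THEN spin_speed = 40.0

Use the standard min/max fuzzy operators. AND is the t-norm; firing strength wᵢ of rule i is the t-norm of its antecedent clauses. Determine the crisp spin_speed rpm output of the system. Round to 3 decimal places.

43.954

R1 (z=50.0): delicate=0.59, ¬light=1−0.35=0.65; AND[min(a, b)] → w = 0.59
R2 (z=41.1): filthy=0.68, heavy=0.51; AND[min(a, b)] → w = 0.51
R3 (z=40.9): ¬normal=1−0.14=0.86, heavy=0.51; AND[min(a, b)] → w = 0.51
R4 (z=40.0): light=0.35, normal=0.14; AND[min(a, b)] → w = 0.14
Weighted average = (0.59·50.0 + 0.51·41.1 + 0.51·40.9 + 0.14·40.0) / (0.59 + 0.51 + 0.51 + 0.14)
  = 76.9200 / 1.7500 = 43.954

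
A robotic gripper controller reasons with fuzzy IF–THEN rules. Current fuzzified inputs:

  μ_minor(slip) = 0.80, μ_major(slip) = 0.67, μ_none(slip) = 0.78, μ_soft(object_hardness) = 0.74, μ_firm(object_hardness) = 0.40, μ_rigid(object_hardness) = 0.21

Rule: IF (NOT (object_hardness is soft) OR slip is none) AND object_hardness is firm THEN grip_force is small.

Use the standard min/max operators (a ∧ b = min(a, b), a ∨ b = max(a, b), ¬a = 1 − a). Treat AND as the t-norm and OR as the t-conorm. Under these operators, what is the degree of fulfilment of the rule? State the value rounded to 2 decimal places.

firing strength: (¬soft=1−0.74=0.26 OR none=0.78) = 0.78; AND[min(a, b)] with firm=0.40 → w = 0.40

0.40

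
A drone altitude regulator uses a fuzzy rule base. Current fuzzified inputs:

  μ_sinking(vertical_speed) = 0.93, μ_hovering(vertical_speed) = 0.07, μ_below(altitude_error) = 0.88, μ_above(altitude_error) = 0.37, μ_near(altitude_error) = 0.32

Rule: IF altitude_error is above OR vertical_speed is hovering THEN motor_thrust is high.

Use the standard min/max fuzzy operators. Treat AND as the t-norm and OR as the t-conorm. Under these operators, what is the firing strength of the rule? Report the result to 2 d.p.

0.37

firing strength: above=0.37, hovering=0.07; OR[max(a, b)] → w = 0.37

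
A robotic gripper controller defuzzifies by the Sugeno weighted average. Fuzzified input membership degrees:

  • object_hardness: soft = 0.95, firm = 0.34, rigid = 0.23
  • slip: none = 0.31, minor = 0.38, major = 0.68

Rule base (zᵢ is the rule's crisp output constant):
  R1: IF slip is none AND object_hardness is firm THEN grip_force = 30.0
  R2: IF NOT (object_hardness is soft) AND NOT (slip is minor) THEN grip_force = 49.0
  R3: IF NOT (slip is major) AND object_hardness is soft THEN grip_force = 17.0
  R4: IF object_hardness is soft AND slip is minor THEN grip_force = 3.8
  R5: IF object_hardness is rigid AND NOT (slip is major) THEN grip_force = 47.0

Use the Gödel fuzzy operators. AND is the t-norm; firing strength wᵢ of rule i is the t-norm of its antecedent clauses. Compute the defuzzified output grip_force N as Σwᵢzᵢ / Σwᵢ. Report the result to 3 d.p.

R1 (z=30.0): none=0.31, firm=0.34; AND[min(a, b)] → w = 0.31
R2 (z=49.0): ¬soft=1−0.95=0.05, ¬minor=1−0.38=0.62; AND[min(a, b)] → w = 0.05
R3 (z=17.0): ¬major=1−0.68=0.32, soft=0.95; AND[min(a, b)] → w = 0.32
R4 (z=3.8): soft=0.95, minor=0.38; AND[min(a, b)] → w = 0.38
R5 (z=47.0): rigid=0.23, ¬major=1−0.68=0.32; AND[min(a, b)] → w = 0.23
Weighted average = (0.31·30.0 + 0.05·49.0 + 0.32·17.0 + 0.38·3.8 + 0.23·47.0) / (0.31 + 0.05 + 0.32 + 0.38 + 0.23)
  = 29.4440 / 1.2900 = 22.825

22.825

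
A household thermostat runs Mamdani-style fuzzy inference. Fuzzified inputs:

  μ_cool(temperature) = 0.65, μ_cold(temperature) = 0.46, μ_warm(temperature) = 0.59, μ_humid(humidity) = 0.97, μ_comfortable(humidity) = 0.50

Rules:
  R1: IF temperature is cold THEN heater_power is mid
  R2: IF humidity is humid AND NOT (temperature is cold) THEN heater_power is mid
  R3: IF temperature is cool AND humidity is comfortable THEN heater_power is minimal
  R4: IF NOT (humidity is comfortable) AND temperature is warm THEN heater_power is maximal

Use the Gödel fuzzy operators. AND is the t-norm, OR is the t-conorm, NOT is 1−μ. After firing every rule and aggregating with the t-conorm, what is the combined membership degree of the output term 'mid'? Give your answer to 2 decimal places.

R1: cold=0.46 → w = 0.46
R2: humid=0.97, ¬cold=1−0.46=0.54; AND[min(a, b)] → w = 0.54
R3: cool=0.65, comfortable=0.50; AND[min(a, b)] → w = 0.50
R4: ¬comfortable=1−0.50=0.50, warm=0.59; AND[min(a, b)] → w = 0.50
Rules with consequent 'mid': {R1, R2} → strengths 0.46, 0.54
Aggregate via t-conorm [max(a, b)]: 0.54

0.54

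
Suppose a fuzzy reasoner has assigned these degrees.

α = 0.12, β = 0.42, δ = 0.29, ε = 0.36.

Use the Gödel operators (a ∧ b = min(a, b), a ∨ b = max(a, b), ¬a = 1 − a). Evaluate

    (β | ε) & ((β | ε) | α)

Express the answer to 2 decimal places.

0.42

β | ε = max(a, b) on (0.42, 0.36) = 0.42
β | ε = max(a, b) on (0.42, 0.36) = 0.42
(β | ε) | α = max(a, b) on (0.42, 0.12) = 0.42
(β | ε) & ((β | ε) | α) = min(a, b) on (0.42, 0.42) = 0.42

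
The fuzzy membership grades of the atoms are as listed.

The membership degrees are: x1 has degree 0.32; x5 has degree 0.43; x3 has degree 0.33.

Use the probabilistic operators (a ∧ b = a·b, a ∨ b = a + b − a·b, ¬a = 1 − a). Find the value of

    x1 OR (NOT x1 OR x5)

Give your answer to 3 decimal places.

NOT x1 = 1 − 0.3200 = 0.6800
NOT x1 OR x5 = a + b − a·b on (0.6800, 0.4300) = 0.8176
x1 OR (NOT x1 OR x5) = a + b − a·b on (0.3200, 0.8176) = 0.8760

0.876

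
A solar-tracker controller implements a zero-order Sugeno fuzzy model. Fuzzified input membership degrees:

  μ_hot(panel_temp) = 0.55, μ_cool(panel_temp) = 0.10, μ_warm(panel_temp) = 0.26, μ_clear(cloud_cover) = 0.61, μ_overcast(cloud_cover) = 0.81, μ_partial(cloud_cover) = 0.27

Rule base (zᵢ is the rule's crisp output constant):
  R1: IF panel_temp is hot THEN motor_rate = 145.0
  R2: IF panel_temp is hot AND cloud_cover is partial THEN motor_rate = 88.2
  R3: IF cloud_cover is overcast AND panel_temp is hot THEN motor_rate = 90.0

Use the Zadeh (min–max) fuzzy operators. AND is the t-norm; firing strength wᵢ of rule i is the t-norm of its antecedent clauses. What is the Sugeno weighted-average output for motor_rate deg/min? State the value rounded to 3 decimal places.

111.726

R1 (z=145.0): hot=0.55 → w = 0.55
R2 (z=88.2): hot=0.55, partial=0.27; AND[min(a, b)] → w = 0.27
R3 (z=90.0): overcast=0.81, hot=0.55; AND[min(a, b)] → w = 0.55
Weighted average = (0.55·145.0 + 0.27·88.2 + 0.55·90.0) / (0.55 + 0.27 + 0.55)
  = 153.0640 / 1.3700 = 111.726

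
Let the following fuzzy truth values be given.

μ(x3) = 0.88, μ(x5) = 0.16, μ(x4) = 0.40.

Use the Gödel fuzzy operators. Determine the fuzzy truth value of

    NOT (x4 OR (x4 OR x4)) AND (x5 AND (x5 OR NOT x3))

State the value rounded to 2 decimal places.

x4 OR x4 = max(a, b) on (0.40, 0.40) = 0.40
x4 OR (x4 OR x4) = max(a, b) on (0.40, 0.40) = 0.40
NOT (x4 OR (x4 OR x4)) = 1 − 0.40 = 0.60
NOT x3 = 1 − 0.88 = 0.12
x5 OR NOT x3 = max(a, b) on (0.16, 0.12) = 0.16
x5 AND (x5 OR NOT x3) = min(a, b) on (0.16, 0.16) = 0.16
NOT (x4 OR (x4 OR x4)) AND (x5 AND (x5 OR NOT x3)) = min(a, b) on (0.60, 0.16) = 0.16

0.16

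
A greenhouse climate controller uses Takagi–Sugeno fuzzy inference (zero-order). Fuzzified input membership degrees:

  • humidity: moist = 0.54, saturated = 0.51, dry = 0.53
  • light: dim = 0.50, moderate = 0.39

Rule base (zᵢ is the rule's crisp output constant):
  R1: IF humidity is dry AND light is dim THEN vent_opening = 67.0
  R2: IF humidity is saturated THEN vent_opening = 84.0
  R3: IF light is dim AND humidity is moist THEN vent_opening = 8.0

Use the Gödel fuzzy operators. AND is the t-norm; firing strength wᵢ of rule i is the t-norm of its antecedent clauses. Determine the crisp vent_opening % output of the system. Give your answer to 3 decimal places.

53.205

R1 (z=67.0): dry=0.53, dim=0.50; AND[min(a, b)] → w = 0.50
R2 (z=84.0): saturated=0.51 → w = 0.51
R3 (z=8.0): dim=0.50, moist=0.54; AND[min(a, b)] → w = 0.50
Weighted average = (0.50·67.0 + 0.51·84.0 + 0.50·8.0) / (0.50 + 0.51 + 0.50)
  = 80.3400 / 1.5100 = 53.205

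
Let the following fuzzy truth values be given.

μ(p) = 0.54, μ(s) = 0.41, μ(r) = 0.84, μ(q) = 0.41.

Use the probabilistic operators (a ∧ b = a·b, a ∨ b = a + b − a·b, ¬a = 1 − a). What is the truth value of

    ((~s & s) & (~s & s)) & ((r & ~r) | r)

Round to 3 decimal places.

0.050

~s = 1 − 0.4100 = 0.5900
~s & s = a·b on (0.5900, 0.4100) = 0.2419
~s = 1 − 0.4100 = 0.5900
~s & s = a·b on (0.5900, 0.4100) = 0.2419
(~s & s) & (~s & s) = a·b on (0.2419, 0.2419) = 0.0585
~r = 1 − 0.8400 = 0.1600
r & ~r = a·b on (0.8400, 0.1600) = 0.1344
(r & ~r) | r = a + b − a·b on (0.1344, 0.8400) = 0.8615
((~s & s) & (~s & s)) & ((r & ~r) | r) = a·b on (0.0585, 0.8615) = 0.0504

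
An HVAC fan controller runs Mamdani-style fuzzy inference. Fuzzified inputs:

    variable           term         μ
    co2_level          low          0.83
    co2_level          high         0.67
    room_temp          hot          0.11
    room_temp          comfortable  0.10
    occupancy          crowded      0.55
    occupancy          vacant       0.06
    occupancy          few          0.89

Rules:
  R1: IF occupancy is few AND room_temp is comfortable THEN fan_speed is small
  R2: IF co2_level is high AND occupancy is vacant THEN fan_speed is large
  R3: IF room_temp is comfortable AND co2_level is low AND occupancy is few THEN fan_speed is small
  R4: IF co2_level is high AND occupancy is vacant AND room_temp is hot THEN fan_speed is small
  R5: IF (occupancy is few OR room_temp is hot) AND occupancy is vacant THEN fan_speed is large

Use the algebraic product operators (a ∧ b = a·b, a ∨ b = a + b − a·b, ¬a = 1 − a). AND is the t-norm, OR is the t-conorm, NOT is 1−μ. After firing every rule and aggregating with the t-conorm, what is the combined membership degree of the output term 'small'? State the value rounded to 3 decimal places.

R1: few=0.89, comfortable=0.10; AND[a·b] → w = 0.0890
R2: high=0.67, vacant=0.06; AND[a·b] → w = 0.0402
R3: comfortable=0.10, low=0.83, few=0.89; AND[a·b] → w = 0.0739
R4: high=0.67, vacant=0.06, hot=0.11; AND[a·b] → w = 0.0044
R5: (few=0.89 OR hot=0.11) = 0.9021; AND[a·b] with vacant=0.06 → w = 0.0541
Rules with consequent 'small': {R1, R3, R4} → strengths 0.0890, 0.0739, 0.0044
Aggregate via t-conorm [a + b − a·b]: 0.1600

0.160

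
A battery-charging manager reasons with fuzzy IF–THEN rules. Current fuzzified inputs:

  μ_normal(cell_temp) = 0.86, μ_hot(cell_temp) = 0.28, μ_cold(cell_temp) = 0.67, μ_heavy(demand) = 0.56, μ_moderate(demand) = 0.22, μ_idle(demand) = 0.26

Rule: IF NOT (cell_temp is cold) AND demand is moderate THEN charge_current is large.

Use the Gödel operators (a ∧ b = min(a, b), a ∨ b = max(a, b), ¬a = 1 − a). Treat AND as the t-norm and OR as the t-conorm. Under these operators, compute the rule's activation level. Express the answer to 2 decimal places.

0.22

firing strength: ¬cold=1−0.67=0.33, moderate=0.22; AND[min(a, b)] → w = 0.22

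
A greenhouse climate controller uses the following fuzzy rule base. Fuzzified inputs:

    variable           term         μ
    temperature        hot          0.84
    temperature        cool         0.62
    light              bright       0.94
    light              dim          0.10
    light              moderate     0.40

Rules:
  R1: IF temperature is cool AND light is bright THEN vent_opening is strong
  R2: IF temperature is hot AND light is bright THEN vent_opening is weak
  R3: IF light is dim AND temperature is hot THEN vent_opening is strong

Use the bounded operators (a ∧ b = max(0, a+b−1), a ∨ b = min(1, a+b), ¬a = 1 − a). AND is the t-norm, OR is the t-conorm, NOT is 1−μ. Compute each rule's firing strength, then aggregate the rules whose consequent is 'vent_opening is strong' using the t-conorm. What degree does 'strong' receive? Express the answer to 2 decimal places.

0.56

R1: cool=0.62, bright=0.94; AND[max(0, a+b−1)] → w = 0.56
R2: hot=0.84, bright=0.94; AND[max(0, a+b−1)] → w = 0.78
R3: dim=0.10, hot=0.84; AND[max(0, a+b−1)] → w = 0.00
Rules with consequent 'strong': {R1, R3} → strengths 0.56, 0.00
Aggregate via t-conorm [min(1, a+b)]: 0.56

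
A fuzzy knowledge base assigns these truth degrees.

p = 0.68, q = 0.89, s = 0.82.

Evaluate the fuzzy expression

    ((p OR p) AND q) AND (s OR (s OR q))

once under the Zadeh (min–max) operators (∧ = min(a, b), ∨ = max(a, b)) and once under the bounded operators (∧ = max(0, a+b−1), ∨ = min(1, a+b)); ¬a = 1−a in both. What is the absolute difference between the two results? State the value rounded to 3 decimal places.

0.210

Under Zadeh (min–max):
  p OR p = max(a, b) on (0.68, 0.68) = 0.68
  (p OR p) AND q = min(a, b) on (0.68, 0.89) = 0.68
  s OR q = max(a, b) on (0.82, 0.89) = 0.89
  s OR (s OR q) = max(a, b) on (0.82, 0.89) = 0.89
  ((p OR p) AND q) AND (s OR (s OR q)) = min(a, b) on (0.68, 0.89) = 0.68
  → value = 0.6800
Under bounded:
  p OR p = min(1, a+b) on (0.68, 0.68) = 1.00
  (p OR p) AND q = max(0, a+b−1) on (1.00, 0.89) = 0.89
  s OR q = min(1, a+b) on (0.82, 0.89) = 1.00
  s OR (s OR q) = min(1, a+b) on (0.82, 1.00) = 1.00
  ((p OR p) AND q) AND (s OR (s OR q)) = max(0, a+b−1) on (0.89, 1.00) = 0.89
  → value = 0.8900
|0.6800 − 0.8900| = 0.210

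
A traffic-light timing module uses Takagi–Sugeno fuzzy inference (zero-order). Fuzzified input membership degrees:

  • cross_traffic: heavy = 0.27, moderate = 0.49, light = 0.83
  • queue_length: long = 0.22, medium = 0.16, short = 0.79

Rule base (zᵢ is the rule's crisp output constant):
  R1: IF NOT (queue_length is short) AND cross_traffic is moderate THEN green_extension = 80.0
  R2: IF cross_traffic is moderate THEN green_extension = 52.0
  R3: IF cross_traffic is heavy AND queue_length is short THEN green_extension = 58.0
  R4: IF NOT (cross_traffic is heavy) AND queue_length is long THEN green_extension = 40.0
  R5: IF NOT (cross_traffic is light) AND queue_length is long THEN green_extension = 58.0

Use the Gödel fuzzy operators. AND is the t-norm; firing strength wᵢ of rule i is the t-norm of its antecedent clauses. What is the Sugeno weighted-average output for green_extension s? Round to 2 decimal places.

56.32

R1 (z=80.0): ¬short=1−0.79=0.21, moderate=0.49; AND[min(a, b)] → w = 0.21
R2 (z=52.0): moderate=0.49 → w = 0.49
R3 (z=58.0): heavy=0.27, short=0.79; AND[min(a, b)] → w = 0.27
R4 (z=40.0): ¬heavy=1−0.27=0.73, long=0.22; AND[min(a, b)] → w = 0.22
R5 (z=58.0): ¬light=1−0.83=0.17, long=0.22; AND[min(a, b)] → w = 0.17
Weighted average = (0.21·80.0 + 0.49·52.0 + 0.27·58.0 + 0.22·40.0 + 0.17·58.0) / (0.21 + 0.49 + 0.27 + 0.22 + 0.17)
  = 76.6000 / 1.3600 = 56.32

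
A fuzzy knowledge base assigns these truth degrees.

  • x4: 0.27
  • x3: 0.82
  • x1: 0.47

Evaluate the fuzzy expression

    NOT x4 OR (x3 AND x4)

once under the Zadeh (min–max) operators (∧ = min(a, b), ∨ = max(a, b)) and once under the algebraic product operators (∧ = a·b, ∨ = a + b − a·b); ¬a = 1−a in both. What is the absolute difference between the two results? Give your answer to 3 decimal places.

0.060

Under Zadeh (min–max):
  NOT x4 = 1 − 0.27 = 0.73
  x3 AND x4 = min(a, b) on (0.82, 0.27) = 0.27
  NOT x4 OR (x3 AND x4) = max(a, b) on (0.73, 0.27) = 0.73
  → value = 0.7300
Under algebraic product:
  NOT x4 = 1 − 0.2700 = 0.7300
  x3 AND x4 = a·b on (0.8200, 0.2700) = 0.2214
  NOT x4 OR (x3 AND x4) = a + b − a·b on (0.7300, 0.2214) = 0.7898
  → value = 0.7898
|0.7300 − 0.7898| = 0.060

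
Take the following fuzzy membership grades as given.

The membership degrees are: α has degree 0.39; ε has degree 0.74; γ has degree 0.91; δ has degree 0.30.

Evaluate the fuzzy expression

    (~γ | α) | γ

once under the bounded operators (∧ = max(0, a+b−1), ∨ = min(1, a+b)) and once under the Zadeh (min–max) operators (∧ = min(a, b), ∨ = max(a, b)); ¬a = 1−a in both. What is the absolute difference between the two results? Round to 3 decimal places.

Under bounded:
  ~γ = 1 − 0.91 = 0.09
  ~γ | α = min(1, a+b) on (0.09, 0.39) = 0.48
  (~γ | α) | γ = min(1, a+b) on (0.48, 0.91) = 1.00
  → value = 1.0000
Under Zadeh (min–max):
  ~γ = 1 − 0.91 = 0.09
  ~γ | α = max(a, b) on (0.09, 0.39) = 0.39
  (~γ | α) | γ = max(a, b) on (0.39, 0.91) = 0.91
  → value = 0.9100
|1.0000 − 0.9100| = 0.090

0.090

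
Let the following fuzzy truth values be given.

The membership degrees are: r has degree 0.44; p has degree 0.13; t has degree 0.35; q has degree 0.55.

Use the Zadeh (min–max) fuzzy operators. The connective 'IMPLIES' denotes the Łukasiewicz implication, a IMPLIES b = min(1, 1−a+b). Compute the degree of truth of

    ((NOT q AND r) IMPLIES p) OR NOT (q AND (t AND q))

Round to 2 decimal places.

0.69

NOT q = 1 − 0.55 = 0.45
NOT q AND r = min(a, b) on (0.45, 0.44) = 0.44
(NOT q AND r) IMPLIES p  [Łukasiewicz: min(1, 1−a+b)] with a=0.44, b=0.13 → 0.69
t AND q = min(a, b) on (0.35, 0.55) = 0.35
q AND (t AND q) = min(a, b) on (0.55, 0.35) = 0.35
NOT (q AND (t AND q)) = 1 − 0.35 = 0.65
((NOT q AND r) IMPLIES p) OR NOT (q AND (t AND q)) = max(a, b) on (0.69, 0.65) = 0.69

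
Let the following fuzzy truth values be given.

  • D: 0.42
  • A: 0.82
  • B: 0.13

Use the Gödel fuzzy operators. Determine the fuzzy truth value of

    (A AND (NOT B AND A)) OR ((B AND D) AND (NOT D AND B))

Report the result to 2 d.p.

NOT B = 1 − 0.13 = 0.87
NOT B AND A = min(a, b) on (0.87, 0.82) = 0.82
A AND (NOT B AND A) = min(a, b) on (0.82, 0.82) = 0.82
B AND D = min(a, b) on (0.13, 0.42) = 0.13
NOT D = 1 − 0.42 = 0.58
NOT D AND B = min(a, b) on (0.58, 0.13) = 0.13
(B AND D) AND (NOT D AND B) = min(a, b) on (0.13, 0.13) = 0.13
(A AND (NOT B AND A)) OR ((B AND D) AND (NOT D AND B)) = max(a, b) on (0.82, 0.13) = 0.82

0.82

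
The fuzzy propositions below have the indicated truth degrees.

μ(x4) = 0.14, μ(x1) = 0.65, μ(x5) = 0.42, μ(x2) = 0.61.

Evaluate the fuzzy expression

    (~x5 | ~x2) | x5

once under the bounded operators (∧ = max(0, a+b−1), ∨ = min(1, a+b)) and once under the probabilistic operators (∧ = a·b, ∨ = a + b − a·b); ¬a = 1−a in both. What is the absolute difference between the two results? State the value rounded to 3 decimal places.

Under bounded:
  ~x5 = 1 − 0.42 = 0.58
  ~x2 = 1 − 0.61 = 0.39
  ~x5 | ~x2 = min(1, a+b) on (0.58, 0.39) = 0.97
  (~x5 | ~x2) | x5 = min(1, a+b) on (0.97, 0.42) = 1.00
  → value = 1.0000
Under probabilistic:
  ~x5 = 1 − 0.4200 = 0.5800
  ~x2 = 1 − 0.6100 = 0.3900
  ~x5 | ~x2 = a + b − a·b on (0.5800, 0.3900) = 0.7438
  (~x5 | ~x2) | x5 = a + b − a·b on (0.7438, 0.4200) = 0.8514
  → value = 0.8514
|1.0000 − 0.8514| = 0.149

0.149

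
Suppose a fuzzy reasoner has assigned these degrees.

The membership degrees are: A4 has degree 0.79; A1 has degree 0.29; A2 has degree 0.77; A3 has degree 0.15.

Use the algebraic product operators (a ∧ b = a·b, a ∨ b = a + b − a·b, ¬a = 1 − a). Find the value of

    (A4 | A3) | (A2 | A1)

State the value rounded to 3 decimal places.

0.971

A4 | A3 = a + b − a·b on (0.7900, 0.1500) = 0.8215
A2 | A1 = a + b − a·b on (0.7700, 0.2900) = 0.8367
(A4 | A3) | (A2 | A1) = a + b − a·b on (0.8215, 0.8367) = 0.9709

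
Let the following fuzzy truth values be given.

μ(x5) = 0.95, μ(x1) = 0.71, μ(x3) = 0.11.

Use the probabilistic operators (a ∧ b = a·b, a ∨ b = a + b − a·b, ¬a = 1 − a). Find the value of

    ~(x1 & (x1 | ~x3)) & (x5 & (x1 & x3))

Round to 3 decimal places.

~x3 = 1 − 0.1100 = 0.8900
x1 | ~x3 = a + b − a·b on (0.7100, 0.8900) = 0.9681
x1 & (x1 | ~x3) = a·b on (0.7100, 0.9681) = 0.6874
~(x1 & (x1 | ~x3)) = 1 − 0.6874 = 0.3126
x1 & x3 = a·b on (0.7100, 0.1100) = 0.0781
x5 & (x1 & x3) = a·b on (0.9500, 0.0781) = 0.0742
~(x1 & (x1 | ~x3)) & (x5 & (x1 & x3)) = a·b on (0.3126, 0.0742) = 0.0232

0.023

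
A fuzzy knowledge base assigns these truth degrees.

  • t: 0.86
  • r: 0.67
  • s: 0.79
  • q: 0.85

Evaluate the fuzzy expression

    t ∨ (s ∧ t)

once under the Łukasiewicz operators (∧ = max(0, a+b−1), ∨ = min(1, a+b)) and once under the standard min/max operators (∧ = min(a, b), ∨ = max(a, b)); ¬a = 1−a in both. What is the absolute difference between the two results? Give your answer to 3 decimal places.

Under Łukasiewicz:
  s ∧ t = max(0, a+b−1) on (0.79, 0.86) = 0.65
  t ∨ (s ∧ t) = min(1, a+b) on (0.86, 0.65) = 1.00
  → value = 1.0000
Under standard min/max:
  s ∧ t = min(a, b) on (0.79, 0.86) = 0.79
  t ∨ (s ∧ t) = max(a, b) on (0.86, 0.79) = 0.86
  → value = 0.8600
|1.0000 − 0.8600| = 0.140

0.140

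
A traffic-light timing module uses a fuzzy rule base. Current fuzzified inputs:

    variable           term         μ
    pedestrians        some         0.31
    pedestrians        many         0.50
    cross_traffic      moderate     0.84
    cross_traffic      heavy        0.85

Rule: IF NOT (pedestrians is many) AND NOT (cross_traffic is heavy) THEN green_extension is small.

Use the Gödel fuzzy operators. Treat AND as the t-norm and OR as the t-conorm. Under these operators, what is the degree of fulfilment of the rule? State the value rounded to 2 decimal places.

0.15

firing strength: ¬many=1−0.50=0.50, ¬heavy=1−0.85=0.15; AND[min(a, b)] → w = 0.15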